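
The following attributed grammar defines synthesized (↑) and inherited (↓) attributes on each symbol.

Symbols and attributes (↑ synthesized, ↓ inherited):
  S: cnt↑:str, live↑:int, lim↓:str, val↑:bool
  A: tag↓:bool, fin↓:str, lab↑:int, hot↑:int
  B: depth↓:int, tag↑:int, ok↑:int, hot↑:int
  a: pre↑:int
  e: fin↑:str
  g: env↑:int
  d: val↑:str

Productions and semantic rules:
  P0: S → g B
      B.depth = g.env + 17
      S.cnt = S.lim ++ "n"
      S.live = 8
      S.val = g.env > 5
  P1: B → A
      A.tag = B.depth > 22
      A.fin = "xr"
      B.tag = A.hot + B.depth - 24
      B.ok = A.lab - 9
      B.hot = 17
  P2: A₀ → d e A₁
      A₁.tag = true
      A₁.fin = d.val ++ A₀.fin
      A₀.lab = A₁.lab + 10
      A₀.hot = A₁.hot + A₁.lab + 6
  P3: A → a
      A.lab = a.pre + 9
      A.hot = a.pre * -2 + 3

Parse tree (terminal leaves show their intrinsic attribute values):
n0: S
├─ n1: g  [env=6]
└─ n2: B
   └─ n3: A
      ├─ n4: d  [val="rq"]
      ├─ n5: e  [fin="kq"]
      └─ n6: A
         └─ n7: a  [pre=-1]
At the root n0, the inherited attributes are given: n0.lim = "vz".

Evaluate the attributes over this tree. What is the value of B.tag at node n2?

18

1. n0.lim = "vz"  [given at root]
2. n1.env = 6  [terminal]
3. n2.depth = 23  [g.env + 17]
4. n3.tag = true  [B.depth > 22]
5. n3.fin = "xr"  ["xr"]
6. n4.val = "rq"  [terminal]
7. n5.fin = "kq"  [terminal]
8. n6.tag = true  [true]
9. n6.fin = "rqxr"  [d.val ++ A₀.fin]
10. n7.pre = -1  [terminal]
11. n6.lab = 8  [a.pre + 9]
12. n6.hot = 5  [a.pre * -2 + 3]
13. n3.lab = 18  [A₁.lab + 10]
14. n3.hot = 19  [A₁.hot + A₁.lab + 6]
15. n2.tag = 18  [A.hot + B.depth - 24]
16. n2.ok = 9  [A.lab - 9]
17. n2.hot = 17  [17]
18. n0.cnt = "vzn"  [S.lim ++ "n"]
19. n0.live = 8  [8]
20. n0.val = true  [g.env > 5]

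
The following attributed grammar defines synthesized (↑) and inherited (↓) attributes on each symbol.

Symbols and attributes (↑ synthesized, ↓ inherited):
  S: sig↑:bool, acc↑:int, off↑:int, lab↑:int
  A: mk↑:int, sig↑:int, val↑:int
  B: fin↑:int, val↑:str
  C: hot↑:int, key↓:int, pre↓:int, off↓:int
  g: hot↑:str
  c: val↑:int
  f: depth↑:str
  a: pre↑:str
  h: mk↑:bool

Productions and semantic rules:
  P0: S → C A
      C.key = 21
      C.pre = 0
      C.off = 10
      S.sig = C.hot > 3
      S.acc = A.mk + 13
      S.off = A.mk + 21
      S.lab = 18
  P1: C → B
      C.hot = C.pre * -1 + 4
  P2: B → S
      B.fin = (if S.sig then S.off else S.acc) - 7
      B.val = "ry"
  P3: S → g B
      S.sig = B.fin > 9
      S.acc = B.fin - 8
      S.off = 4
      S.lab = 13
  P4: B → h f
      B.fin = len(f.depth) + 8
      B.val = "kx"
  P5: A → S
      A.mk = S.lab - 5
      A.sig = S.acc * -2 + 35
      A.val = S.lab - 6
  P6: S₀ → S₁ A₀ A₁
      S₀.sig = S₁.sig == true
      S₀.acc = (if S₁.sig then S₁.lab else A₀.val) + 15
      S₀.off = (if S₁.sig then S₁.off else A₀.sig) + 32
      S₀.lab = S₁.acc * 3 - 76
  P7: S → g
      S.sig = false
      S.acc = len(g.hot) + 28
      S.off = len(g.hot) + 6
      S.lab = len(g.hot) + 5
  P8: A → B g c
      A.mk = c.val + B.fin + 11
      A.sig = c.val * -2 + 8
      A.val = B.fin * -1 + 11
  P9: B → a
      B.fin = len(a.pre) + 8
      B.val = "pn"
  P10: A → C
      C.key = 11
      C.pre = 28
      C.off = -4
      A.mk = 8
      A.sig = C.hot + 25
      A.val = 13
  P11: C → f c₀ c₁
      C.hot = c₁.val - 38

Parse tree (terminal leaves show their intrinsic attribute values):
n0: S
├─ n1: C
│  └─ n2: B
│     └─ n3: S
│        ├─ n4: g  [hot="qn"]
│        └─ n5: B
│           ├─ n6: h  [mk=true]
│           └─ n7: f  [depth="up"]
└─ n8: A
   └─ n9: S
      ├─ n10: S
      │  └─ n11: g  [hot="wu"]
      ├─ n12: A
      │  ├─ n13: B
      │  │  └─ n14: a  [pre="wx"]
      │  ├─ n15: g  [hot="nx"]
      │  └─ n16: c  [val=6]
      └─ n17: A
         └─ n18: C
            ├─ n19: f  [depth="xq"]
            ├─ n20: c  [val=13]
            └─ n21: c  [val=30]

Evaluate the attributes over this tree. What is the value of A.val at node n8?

1. n1.key = 21  [21]
2. n1.pre = 0  [0]
3. n1.off = 10  [10]
4. n4.hot = "qn"  [terminal]
5. n6.mk = true  [terminal]
6. n7.depth = "up"  [terminal]
7. n5.fin = 10  [len(f.depth) + 8]
8. n5.val = "kx"  ["kx"]
9. n3.sig = true  [B.fin > 9]
10. n3.acc = 2  [B.fin - 8]
11. n3.off = 4  [4]
12. n3.lab = 13  [13]
13. n2.fin = -3  [(if S.sig then S.off else S.acc) - 7]
14. n2.val = "ry"  ["ry"]
15. n1.hot = 4  [C.pre * -1 + 4]
16. n11.hot = "wu"  [terminal]
17. n10.sig = false  [false]
18. n10.acc = 30  [len(g.hot) + 28]
19. n10.off = 8  [len(g.hot) + 6]
20. n10.lab = 7  [len(g.hot) + 5]
21. n14.pre = "wx"  [terminal]
22. n13.fin = 10  [len(a.pre) + 8]
23. n13.val = "pn"  ["pn"]
24. n15.hot = "nx"  [terminal]
25. n16.val = 6  [terminal]
26. n12.mk = 27  [c.val + B.fin + 11]
27. n12.sig = -4  [c.val * -2 + 8]
28. n12.val = 1  [B.fin * -1 + 11]
29. n18.key = 11  [11]
30. n18.pre = 28  [28]
31. n18.off = -4  [-4]
32. n19.depth = "xq"  [terminal]
33. n20.val = 13  [terminal]
34. n21.val = 30  [terminal]
35. n18.hot = -8  [c₁.val - 38]
36. n17.mk = 8  [8]
37. n17.sig = 17  [C.hot + 25]
38. n17.val = 13  [13]
39. n9.sig = false  [S₁.sig == true]
40. n9.acc = 16  [(if S₁.sig then S₁.lab else A₀.val) + 15]
41. n9.off = 28  [(if S₁.sig then S₁.off else A₀.sig) + 32]
42. n9.lab = 14  [S₁.acc * 3 - 76]
43. n8.mk = 9  [S.lab - 5]
44. n8.sig = 3  [S.acc * -2 + 35]
45. n8.val = 8  [S.lab - 6]
46. n0.sig = true  [C.hot > 3]
47. n0.acc = 22  [A.mk + 13]
48. n0.off = 30  [A.mk + 21]
49. n0.lab = 18  [18]

8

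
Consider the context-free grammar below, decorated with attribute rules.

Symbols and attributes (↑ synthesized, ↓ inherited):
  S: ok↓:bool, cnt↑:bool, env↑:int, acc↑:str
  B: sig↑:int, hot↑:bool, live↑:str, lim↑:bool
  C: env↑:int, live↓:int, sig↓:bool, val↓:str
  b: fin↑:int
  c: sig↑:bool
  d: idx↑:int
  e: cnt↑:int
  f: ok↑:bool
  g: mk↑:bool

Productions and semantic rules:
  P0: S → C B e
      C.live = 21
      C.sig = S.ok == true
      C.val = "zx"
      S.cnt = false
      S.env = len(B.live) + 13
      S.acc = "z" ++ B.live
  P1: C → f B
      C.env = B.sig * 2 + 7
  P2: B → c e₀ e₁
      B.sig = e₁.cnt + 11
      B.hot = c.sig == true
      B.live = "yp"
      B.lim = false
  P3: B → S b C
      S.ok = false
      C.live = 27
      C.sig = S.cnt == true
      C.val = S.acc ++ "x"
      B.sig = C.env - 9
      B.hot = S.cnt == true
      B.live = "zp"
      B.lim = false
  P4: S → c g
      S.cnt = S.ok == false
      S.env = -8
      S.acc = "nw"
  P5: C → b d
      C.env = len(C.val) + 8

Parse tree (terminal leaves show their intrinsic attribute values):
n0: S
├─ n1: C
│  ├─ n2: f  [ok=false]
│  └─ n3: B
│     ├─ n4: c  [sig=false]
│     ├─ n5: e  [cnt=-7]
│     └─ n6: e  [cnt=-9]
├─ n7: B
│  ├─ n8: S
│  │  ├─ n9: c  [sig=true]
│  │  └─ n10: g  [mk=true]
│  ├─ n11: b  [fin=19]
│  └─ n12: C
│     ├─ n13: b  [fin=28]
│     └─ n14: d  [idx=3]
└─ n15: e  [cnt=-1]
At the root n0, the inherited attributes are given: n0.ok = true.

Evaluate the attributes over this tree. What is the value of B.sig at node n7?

2

1. n0.ok = true  [given at root]
2. n1.live = 21  [21]
3. n1.sig = true  [S.ok == true]
4. n1.val = "zx"  ["zx"]
5. n2.ok = false  [terminal]
6. n4.sig = false  [terminal]
7. n5.cnt = -7  [terminal]
8. n6.cnt = -9  [terminal]
9. n3.sig = 2  [e₁.cnt + 11]
10. n3.hot = false  [c.sig == true]
11. n3.live = "yp"  ["yp"]
12. n3.lim = false  [false]
13. n1.env = 11  [B.sig * 2 + 7]
14. n8.ok = false  [false]
15. n9.sig = true  [terminal]
16. n10.mk = true  [terminal]
17. n8.cnt = true  [S.ok == false]
18. n8.env = -8  [-8]
19. n8.acc = "nw"  ["nw"]
20. n11.fin = 19  [terminal]
21. n12.live = 27  [27]
22. n12.sig = true  [S.cnt == true]
23. n12.val = "nwx"  [S.acc ++ "x"]
24. n13.fin = 28  [terminal]
25. n14.idx = 3  [terminal]
26. n12.env = 11  [len(C.val) + 8]
27. n7.sig = 2  [C.env - 9]
28. n7.hot = true  [S.cnt == true]
29. n7.live = "zp"  ["zp"]
30. n7.lim = false  [false]
31. n15.cnt = -1  [terminal]
32. n0.cnt = false  [false]
33. n0.env = 15  [len(B.live) + 13]
34. n0.acc = "zzp"  ["z" ++ B.live]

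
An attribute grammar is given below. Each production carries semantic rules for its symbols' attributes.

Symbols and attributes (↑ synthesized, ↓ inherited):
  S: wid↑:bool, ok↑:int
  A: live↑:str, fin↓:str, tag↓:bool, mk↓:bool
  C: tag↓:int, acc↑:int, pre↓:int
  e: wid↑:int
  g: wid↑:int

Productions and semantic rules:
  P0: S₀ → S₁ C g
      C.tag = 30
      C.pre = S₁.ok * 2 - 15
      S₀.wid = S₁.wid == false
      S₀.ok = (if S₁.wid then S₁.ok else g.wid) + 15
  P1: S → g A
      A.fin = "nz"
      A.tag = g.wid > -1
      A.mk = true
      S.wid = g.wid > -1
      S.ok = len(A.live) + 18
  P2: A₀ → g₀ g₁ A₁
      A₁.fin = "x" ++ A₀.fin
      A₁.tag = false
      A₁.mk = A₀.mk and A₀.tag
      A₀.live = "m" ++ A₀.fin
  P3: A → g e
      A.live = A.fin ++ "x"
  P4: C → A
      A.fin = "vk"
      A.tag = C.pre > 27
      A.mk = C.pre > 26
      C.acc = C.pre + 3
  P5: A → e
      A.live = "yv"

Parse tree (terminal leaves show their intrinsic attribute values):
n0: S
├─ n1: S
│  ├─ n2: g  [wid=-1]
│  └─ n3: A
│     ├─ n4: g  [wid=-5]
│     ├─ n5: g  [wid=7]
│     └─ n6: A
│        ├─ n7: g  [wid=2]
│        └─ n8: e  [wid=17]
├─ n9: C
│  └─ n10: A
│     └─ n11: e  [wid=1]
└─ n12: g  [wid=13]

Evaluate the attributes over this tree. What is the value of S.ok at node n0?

1. n2.wid = -1  [terminal]
2. n3.fin = "nz"  ["nz"]
3. n3.tag = false  [g.wid > -1]
4. n3.mk = true  [true]
5. n4.wid = -5  [terminal]
6. n5.wid = 7  [terminal]
7. n6.fin = "xnz"  ["x" ++ A₀.fin]
8. n6.tag = false  [false]
9. n6.mk = false  [A₀.mk and A₀.tag]
10. n7.wid = 2  [terminal]
11. n8.wid = 17  [terminal]
12. n6.live = "xnzx"  [A.fin ++ "x"]
13. n3.live = "mnz"  ["m" ++ A₀.fin]
14. n1.wid = false  [g.wid > -1]
15. n1.ok = 21  [len(A.live) + 18]
16. n9.tag = 30  [30]
17. n9.pre = 27  [S₁.ok * 2 - 15]
18. n10.fin = "vk"  ["vk"]
19. n10.tag = false  [C.pre > 27]
20. n10.mk = true  [C.pre > 26]
21. n11.wid = 1  [terminal]
22. n10.live = "yv"  ["yv"]
23. n9.acc = 30  [C.pre + 3]
24. n12.wid = 13  [terminal]
25. n0.wid = true  [S₁.wid == false]
26. n0.ok = 28  [(if S₁.wid then S₁.ok else g.wid) + 15]

28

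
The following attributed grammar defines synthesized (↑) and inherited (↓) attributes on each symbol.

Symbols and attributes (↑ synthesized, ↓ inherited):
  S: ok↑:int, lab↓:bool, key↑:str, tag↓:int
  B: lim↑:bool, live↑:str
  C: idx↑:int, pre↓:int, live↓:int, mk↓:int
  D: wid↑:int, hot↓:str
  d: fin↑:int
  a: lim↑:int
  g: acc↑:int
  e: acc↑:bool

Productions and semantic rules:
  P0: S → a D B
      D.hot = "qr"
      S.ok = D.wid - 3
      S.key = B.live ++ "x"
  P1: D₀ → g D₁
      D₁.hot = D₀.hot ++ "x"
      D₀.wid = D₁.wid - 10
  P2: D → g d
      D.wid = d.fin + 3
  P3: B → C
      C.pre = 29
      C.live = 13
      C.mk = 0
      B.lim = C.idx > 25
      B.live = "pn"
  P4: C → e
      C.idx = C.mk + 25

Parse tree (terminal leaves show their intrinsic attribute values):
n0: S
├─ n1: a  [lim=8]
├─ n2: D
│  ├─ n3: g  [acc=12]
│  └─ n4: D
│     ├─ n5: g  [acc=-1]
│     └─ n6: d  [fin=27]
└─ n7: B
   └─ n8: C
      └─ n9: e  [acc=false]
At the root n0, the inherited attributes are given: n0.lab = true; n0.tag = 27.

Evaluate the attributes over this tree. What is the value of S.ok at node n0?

17

1. n0.lab = true  [given at root]
2. n0.tag = 27  [given at root]
3. n1.lim = 8  [terminal]
4. n2.hot = "qr"  ["qr"]
5. n3.acc = 12  [terminal]
6. n4.hot = "qrx"  [D₀.hot ++ "x"]
7. n5.acc = -1  [terminal]
8. n6.fin = 27  [terminal]
9. n4.wid = 30  [d.fin + 3]
10. n2.wid = 20  [D₁.wid - 10]
11. n8.pre = 29  [29]
12. n8.live = 13  [13]
13. n8.mk = 0  [0]
14. n9.acc = false  [terminal]
15. n8.idx = 25  [C.mk + 25]
16. n7.lim = false  [C.idx > 25]
17. n7.live = "pn"  ["pn"]
18. n0.ok = 17  [D.wid - 3]
19. n0.key = "pnx"  [B.live ++ "x"]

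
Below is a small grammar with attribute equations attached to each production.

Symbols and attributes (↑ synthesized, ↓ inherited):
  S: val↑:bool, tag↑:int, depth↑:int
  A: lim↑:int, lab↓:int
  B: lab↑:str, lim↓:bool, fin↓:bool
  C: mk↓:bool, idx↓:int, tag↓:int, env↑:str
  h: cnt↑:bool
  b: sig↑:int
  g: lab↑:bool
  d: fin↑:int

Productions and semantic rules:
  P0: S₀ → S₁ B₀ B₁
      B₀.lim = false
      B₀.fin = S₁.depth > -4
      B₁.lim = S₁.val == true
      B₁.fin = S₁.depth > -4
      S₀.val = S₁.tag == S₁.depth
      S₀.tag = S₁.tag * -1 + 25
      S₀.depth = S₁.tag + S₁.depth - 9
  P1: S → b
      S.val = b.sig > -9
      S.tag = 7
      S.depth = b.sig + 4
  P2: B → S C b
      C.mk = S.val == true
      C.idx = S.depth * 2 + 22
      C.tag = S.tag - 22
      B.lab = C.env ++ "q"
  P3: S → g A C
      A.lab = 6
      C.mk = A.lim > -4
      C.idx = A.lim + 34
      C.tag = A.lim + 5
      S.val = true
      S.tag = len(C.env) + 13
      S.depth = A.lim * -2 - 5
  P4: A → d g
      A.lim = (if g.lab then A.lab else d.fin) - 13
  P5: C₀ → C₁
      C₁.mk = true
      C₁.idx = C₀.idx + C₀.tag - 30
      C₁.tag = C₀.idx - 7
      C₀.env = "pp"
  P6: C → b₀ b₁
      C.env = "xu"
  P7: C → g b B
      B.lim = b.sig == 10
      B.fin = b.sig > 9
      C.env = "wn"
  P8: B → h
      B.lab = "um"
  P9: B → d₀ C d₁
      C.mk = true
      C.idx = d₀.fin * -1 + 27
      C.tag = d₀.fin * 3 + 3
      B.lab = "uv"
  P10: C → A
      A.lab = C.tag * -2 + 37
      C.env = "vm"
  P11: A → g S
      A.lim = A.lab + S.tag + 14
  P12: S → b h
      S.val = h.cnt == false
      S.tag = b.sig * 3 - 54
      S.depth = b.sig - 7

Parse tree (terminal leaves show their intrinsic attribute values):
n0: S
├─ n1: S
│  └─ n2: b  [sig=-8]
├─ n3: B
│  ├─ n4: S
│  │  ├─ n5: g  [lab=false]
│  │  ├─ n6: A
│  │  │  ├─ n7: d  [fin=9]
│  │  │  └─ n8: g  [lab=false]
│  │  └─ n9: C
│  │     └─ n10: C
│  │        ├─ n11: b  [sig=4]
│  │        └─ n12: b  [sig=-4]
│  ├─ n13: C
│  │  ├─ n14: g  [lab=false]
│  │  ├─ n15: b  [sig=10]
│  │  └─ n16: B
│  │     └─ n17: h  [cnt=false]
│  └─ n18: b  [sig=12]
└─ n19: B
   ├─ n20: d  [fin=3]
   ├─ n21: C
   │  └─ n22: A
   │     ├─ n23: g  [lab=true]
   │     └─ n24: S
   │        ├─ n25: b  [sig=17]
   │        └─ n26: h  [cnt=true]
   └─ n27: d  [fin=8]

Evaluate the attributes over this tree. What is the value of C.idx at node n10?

1

1. n2.sig = -8  [terminal]
2. n1.val = true  [b.sig > -9]
3. n1.tag = 7  [7]
4. n1.depth = -4  [b.sig + 4]
5. n3.lim = false  [false]
6. n3.fin = false  [S₁.depth > -4]
7. n5.lab = false  [terminal]
8. n6.lab = 6  [6]
9. n7.fin = 9  [terminal]
10. n8.lab = false  [terminal]
11. n6.lim = -4  [(if g.lab then A.lab else d.fin) - 13]
12. n9.mk = false  [A.lim > -4]
13. n9.idx = 30  [A.lim + 34]
14. n9.tag = 1  [A.lim + 5]
15. n10.mk = true  [true]
16. n10.idx = 1  [C₀.idx + C₀.tag - 30]
17. n10.tag = 23  [C₀.idx - 7]
18. n11.sig = 4  [terminal]
19. n12.sig = -4  [terminal]
20. n10.env = "xu"  ["xu"]
21. n9.env = "pp"  ["pp"]
22. n4.val = true  [true]
23. n4.tag = 15  [len(C.env) + 13]
24. n4.depth = 3  [A.lim * -2 - 5]
25. n13.mk = true  [S.val == true]
26. n13.idx = 28  [S.depth * 2 + 22]
27. n13.tag = -7  [S.tag - 22]
28. n14.lab = false  [terminal]
29. n15.sig = 10  [terminal]
30. n16.lim = true  [b.sig == 10]
31. n16.fin = true  [b.sig > 9]
32. n17.cnt = false  [terminal]
33. n16.lab = "um"  ["um"]
34. n13.env = "wn"  ["wn"]
35. n18.sig = 12  [terminal]
36. n3.lab = "wnq"  [C.env ++ "q"]
37. n19.lim = true  [S₁.val == true]
38. n19.fin = false  [S₁.depth > -4]
39. n20.fin = 3  [terminal]
40. n21.mk = true  [true]
41. n21.idx = 24  [d₀.fin * -1 + 27]
42. n21.tag = 12  [d₀.fin * 3 + 3]
43. n22.lab = 13  [C.tag * -2 + 37]
44. n23.lab = true  [terminal]
45. n25.sig = 17  [terminal]
46. n26.cnt = true  [terminal]
47. n24.val = false  [h.cnt == false]
48. n24.tag = -3  [b.sig * 3 - 54]
49. n24.depth = 10  [b.sig - 7]
50. n22.lim = 24  [A.lab + S.tag + 14]
51. n21.env = "vm"  ["vm"]
52. n27.fin = 8  [terminal]
53. n19.lab = "uv"  ["uv"]
54. n0.val = false  [S₁.tag == S₁.depth]
55. n0.tag = 18  [S₁.tag * -1 + 25]
56. n0.depth = -6  [S₁.tag + S₁.depth - 9]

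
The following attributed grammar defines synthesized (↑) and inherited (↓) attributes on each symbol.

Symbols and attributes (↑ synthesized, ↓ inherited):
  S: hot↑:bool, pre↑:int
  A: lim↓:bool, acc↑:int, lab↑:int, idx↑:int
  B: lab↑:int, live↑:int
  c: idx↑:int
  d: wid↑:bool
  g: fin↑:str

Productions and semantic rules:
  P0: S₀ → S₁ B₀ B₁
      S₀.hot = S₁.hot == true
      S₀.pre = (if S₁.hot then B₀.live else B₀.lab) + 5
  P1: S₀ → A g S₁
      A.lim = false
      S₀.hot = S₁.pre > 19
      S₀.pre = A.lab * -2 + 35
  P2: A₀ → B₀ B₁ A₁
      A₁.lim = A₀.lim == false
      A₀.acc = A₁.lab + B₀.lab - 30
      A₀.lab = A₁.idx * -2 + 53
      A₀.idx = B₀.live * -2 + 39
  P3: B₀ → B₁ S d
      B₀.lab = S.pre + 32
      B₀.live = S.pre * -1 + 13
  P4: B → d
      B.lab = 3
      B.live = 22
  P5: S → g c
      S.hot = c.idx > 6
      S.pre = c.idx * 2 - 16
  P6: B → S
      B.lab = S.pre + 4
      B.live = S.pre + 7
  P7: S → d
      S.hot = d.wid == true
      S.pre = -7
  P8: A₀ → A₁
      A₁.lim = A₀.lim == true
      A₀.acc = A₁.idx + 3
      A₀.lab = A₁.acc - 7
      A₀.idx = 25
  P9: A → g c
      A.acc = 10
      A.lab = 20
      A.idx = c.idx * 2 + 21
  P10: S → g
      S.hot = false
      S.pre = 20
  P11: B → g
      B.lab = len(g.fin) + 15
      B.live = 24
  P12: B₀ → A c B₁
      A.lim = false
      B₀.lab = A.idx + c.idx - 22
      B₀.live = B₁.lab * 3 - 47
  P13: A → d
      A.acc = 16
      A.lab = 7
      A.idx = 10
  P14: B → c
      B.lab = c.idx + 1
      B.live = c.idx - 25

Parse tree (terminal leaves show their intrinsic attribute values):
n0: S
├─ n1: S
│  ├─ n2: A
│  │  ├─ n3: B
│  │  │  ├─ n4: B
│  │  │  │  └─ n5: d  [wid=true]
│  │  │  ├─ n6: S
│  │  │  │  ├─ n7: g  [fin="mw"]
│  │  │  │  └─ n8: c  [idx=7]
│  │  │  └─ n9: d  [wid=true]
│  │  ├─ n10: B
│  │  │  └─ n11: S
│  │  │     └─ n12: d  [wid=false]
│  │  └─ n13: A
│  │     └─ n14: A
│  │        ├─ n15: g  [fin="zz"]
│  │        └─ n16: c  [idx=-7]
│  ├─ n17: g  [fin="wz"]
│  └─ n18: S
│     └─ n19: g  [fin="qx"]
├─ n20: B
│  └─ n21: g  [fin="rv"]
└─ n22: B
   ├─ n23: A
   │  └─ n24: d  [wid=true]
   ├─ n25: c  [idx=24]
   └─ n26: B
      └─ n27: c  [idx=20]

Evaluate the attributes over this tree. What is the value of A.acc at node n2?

3

1. n2.lim = false  [false]
2. n5.wid = true  [terminal]
3. n4.lab = 3  [3]
4. n4.live = 22  [22]
5. n7.fin = "mw"  [terminal]
6. n8.idx = 7  [terminal]
7. n6.hot = true  [c.idx > 6]
8. n6.pre = -2  [c.idx * 2 - 16]
9. n9.wid = true  [terminal]
10. n3.lab = 30  [S.pre + 32]
11. n3.live = 15  [S.pre * -1 + 13]
12. n12.wid = false  [terminal]
13. n11.hot = false  [d.wid == true]
14. n11.pre = -7  [-7]
15. n10.lab = -3  [S.pre + 4]
16. n10.live = 0  [S.pre + 7]
17. n13.lim = true  [A₀.lim == false]
18. n14.lim = true  [A₀.lim == true]
19. n15.fin = "zz"  [terminal]
20. n16.idx = -7  [terminal]
21. n14.acc = 10  [10]
22. n14.lab = 20  [20]
23. n14.idx = 7  [c.idx * 2 + 21]
24. n13.acc = 10  [A₁.idx + 3]
25. n13.lab = 3  [A₁.acc - 7]
26. n13.idx = 25  [25]
27. n2.acc = 3  [A₁.lab + B₀.lab - 30]
28. n2.lab = 3  [A₁.idx * -2 + 53]
29. n2.idx = 9  [B₀.live * -2 + 39]
30. n17.fin = "wz"  [terminal]
31. n19.fin = "qx"  [terminal]
32. n18.hot = false  [false]
33. n18.pre = 20  [20]
34. n1.hot = true  [S₁.pre > 19]
35. n1.pre = 29  [A.lab * -2 + 35]
36. n21.fin = "rv"  [terminal]
37. n20.lab = 17  [len(g.fin) + 15]
38. n20.live = 24  [24]
39. n23.lim = false  [false]
40. n24.wid = true  [terminal]
41. n23.acc = 16  [16]
42. n23.lab = 7  [7]
43. n23.idx = 10  [10]
44. n25.idx = 24  [terminal]
45. n27.idx = 20  [terminal]
46. n26.lab = 21  [c.idx + 1]
47. n26.live = -5  [c.idx - 25]
48. n22.lab = 12  [A.idx + c.idx - 22]
49. n22.live = 16  [B₁.lab * 3 - 47]
50. n0.hot = true  [S₁.hot == true]
51. n0.pre = 29  [(if S₁.hot then B₀.live else B₀.lab) + 5]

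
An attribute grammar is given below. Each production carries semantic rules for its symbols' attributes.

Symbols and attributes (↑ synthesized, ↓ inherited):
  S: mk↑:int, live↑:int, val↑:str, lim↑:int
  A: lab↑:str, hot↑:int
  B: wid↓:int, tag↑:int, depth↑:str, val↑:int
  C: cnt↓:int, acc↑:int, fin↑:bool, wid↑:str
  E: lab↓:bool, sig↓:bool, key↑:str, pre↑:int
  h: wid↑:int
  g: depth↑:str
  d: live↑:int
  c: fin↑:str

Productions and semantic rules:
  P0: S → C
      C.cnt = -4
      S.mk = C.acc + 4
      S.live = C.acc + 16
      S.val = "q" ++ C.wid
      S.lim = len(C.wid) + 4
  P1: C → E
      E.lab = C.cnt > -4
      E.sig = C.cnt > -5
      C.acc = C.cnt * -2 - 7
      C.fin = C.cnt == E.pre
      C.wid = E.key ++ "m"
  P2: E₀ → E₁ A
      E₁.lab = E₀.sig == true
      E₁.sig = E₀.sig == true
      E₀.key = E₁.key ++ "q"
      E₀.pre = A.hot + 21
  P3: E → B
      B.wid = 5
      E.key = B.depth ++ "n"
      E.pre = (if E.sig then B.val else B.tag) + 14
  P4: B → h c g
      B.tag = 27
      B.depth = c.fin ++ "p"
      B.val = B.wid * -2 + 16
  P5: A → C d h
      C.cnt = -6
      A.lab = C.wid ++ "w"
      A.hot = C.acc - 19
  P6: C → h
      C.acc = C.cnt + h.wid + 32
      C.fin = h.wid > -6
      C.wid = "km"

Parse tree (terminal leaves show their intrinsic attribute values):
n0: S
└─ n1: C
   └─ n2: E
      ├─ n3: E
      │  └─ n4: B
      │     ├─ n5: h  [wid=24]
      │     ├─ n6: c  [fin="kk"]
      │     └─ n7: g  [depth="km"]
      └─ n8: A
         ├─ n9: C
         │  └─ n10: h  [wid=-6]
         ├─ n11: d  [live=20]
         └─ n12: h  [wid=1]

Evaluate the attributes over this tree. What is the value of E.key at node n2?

1. n1.cnt = -4  [-4]
2. n2.lab = false  [C.cnt > -4]
3. n2.sig = true  [C.cnt > -5]
4. n3.lab = true  [E₀.sig == true]
5. n3.sig = true  [E₀.sig == true]
6. n4.wid = 5  [5]
7. n5.wid = 24  [terminal]
8. n6.fin = "kk"  [terminal]
9. n7.depth = "km"  [terminal]
10. n4.tag = 27  [27]
11. n4.depth = "kkp"  [c.fin ++ "p"]
12. n4.val = 6  [B.wid * -2 + 16]
13. n3.key = "kkpn"  [B.depth ++ "n"]
14. n3.pre = 20  [(if E.sig then B.val else B.tag) + 14]
15. n9.cnt = -6  [-6]
16. n10.wid = -6  [terminal]
17. n9.acc = 20  [C.cnt + h.wid + 32]
18. n9.fin = false  [h.wid > -6]
19. n9.wid = "km"  ["km"]
20. n11.live = 20  [terminal]
21. n12.wid = 1  [terminal]
22. n8.lab = "kmw"  [C.wid ++ "w"]
23. n8.hot = 1  [C.acc - 19]
24. n2.key = "kkpnq"  [E₁.key ++ "q"]
25. n2.pre = 22  [A.hot + 21]
26. n1.acc = 1  [C.cnt * -2 - 7]
27. n1.fin = false  [C.cnt == E.pre]
28. n1.wid = "kkpnqm"  [E.key ++ "m"]
29. n0.mk = 5  [C.acc + 4]
30. n0.live = 17  [C.acc + 16]
31. n0.val = "qkkpnqm"  ["q" ++ C.wid]
32. n0.lim = 10  [len(C.wid) + 4]

"kkpnq"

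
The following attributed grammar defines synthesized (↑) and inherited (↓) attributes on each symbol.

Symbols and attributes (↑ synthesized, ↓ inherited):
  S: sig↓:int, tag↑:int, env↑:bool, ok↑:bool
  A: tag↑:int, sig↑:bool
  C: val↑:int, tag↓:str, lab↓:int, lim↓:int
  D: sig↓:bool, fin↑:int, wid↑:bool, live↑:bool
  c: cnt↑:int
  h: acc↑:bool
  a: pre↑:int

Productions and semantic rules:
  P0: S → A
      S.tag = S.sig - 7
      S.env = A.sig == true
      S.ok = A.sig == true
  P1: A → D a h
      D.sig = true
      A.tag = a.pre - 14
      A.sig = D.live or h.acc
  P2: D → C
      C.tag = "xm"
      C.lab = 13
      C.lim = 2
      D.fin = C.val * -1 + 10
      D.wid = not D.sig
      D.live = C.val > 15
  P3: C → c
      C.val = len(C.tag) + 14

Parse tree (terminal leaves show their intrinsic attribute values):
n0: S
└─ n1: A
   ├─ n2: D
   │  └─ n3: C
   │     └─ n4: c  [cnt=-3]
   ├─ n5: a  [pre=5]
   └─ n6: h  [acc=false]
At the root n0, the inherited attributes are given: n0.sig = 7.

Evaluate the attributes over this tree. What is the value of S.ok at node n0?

true

1. n0.sig = 7  [given at root]
2. n2.sig = true  [true]
3. n3.tag = "xm"  ["xm"]
4. n3.lab = 13  [13]
5. n3.lim = 2  [2]
6. n4.cnt = -3  [terminal]
7. n3.val = 16  [len(C.tag) + 14]
8. n2.fin = -6  [C.val * -1 + 10]
9. n2.wid = false  [not D.sig]
10. n2.live = true  [C.val > 15]
11. n5.pre = 5  [terminal]
12. n6.acc = false  [terminal]
13. n1.tag = -9  [a.pre - 14]
14. n1.sig = true  [D.live or h.acc]
15. n0.tag = 0  [S.sig - 7]
16. n0.env = true  [A.sig == true]
17. n0.ok = true  [A.sig == true]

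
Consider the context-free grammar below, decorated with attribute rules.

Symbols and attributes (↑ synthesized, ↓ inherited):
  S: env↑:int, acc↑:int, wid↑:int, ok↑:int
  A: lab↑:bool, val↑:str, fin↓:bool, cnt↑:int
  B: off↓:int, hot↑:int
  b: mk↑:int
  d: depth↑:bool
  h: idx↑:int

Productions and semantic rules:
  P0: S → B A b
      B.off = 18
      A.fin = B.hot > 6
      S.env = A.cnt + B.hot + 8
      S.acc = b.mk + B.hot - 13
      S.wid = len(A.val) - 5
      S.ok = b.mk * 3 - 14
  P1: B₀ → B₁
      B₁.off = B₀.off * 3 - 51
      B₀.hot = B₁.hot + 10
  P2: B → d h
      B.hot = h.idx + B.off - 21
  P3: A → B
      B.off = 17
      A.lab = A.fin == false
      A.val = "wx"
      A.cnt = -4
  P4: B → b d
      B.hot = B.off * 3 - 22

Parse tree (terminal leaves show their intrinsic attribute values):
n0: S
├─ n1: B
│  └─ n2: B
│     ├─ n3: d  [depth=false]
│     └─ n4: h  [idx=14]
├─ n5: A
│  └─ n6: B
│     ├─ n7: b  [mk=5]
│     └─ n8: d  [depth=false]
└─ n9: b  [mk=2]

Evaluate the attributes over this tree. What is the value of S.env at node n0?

10

1. n1.off = 18  [18]
2. n2.off = 3  [B₀.off * 3 - 51]
3. n3.depth = false  [terminal]
4. n4.idx = 14  [terminal]
5. n2.hot = -4  [h.idx + B.off - 21]
6. n1.hot = 6  [B₁.hot + 10]
7. n5.fin = false  [B.hot > 6]
8. n6.off = 17  [17]
9. n7.mk = 5  [terminal]
10. n8.depth = false  [terminal]
11. n6.hot = 29  [B.off * 3 - 22]
12. n5.lab = true  [A.fin == false]
13. n5.val = "wx"  ["wx"]
14. n5.cnt = -4  [-4]
15. n9.mk = 2  [terminal]
16. n0.env = 10  [A.cnt + B.hot + 8]
17. n0.acc = -5  [b.mk + B.hot - 13]
18. n0.wid = -3  [len(A.val) - 5]
19. n0.ok = -8  [b.mk * 3 - 14]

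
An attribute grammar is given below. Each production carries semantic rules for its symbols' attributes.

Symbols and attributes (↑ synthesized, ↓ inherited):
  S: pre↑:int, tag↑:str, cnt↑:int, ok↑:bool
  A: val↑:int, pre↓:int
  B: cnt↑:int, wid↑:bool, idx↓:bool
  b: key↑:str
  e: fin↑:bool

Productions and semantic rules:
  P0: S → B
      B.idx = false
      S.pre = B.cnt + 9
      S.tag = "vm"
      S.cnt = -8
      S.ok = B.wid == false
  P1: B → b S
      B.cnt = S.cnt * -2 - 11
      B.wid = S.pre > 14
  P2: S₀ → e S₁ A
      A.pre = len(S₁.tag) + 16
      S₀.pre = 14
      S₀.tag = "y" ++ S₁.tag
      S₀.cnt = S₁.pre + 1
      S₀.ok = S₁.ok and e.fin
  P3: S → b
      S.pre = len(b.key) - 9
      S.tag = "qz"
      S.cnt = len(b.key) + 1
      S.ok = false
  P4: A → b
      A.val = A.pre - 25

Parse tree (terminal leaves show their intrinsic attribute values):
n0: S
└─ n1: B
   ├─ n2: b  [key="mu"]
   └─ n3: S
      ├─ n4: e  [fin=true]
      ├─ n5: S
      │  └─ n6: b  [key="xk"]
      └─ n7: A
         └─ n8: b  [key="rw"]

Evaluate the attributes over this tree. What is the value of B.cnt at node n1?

1. n1.idx = false  [false]
2. n2.key = "mu"  [terminal]
3. n4.fin = true  [terminal]
4. n6.key = "xk"  [terminal]
5. n5.pre = -7  [len(b.key) - 9]
6. n5.tag = "qz"  ["qz"]
7. n5.cnt = 3  [len(b.key) + 1]
8. n5.ok = false  [false]
9. n7.pre = 18  [len(S₁.tag) + 16]
10. n8.key = "rw"  [terminal]
11. n7.val = -7  [A.pre - 25]
12. n3.pre = 14  [14]
13. n3.tag = "yqz"  ["y" ++ S₁.tag]
14. n3.cnt = -6  [S₁.pre + 1]
15. n3.ok = false  [S₁.ok and e.fin]
16. n1.cnt = 1  [S.cnt * -2 - 11]
17. n1.wid = false  [S.pre > 14]
18. n0.pre = 10  [B.cnt + 9]
19. n0.tag = "vm"  ["vm"]
20. n0.cnt = -8  [-8]
21. n0.ok = true  [B.wid == false]

1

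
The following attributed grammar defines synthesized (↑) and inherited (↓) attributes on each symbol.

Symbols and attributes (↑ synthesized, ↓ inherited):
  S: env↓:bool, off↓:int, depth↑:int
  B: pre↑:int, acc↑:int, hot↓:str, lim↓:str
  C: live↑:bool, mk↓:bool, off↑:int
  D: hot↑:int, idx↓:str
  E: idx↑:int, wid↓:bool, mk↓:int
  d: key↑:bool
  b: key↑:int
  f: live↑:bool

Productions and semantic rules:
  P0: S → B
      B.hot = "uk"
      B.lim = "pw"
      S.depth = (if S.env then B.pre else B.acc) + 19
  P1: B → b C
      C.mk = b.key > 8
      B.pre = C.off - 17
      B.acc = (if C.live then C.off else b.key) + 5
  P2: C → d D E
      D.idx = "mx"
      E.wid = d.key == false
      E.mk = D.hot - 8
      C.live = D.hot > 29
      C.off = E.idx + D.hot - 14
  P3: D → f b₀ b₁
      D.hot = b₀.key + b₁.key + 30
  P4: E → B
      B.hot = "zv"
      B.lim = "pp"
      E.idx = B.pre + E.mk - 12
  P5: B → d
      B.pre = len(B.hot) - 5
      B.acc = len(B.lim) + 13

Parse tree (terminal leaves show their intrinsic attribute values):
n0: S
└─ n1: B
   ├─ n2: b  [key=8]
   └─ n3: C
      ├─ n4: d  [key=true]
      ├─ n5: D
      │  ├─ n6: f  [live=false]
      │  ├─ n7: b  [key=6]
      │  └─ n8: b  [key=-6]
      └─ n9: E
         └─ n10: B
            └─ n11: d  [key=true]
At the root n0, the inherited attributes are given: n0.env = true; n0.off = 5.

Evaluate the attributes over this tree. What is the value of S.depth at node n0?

1. n0.env = true  [given at root]
2. n0.off = 5  [given at root]
3. n1.hot = "uk"  ["uk"]
4. n1.lim = "pw"  ["pw"]
5. n2.key = 8  [terminal]
6. n3.mk = false  [b.key > 8]
7. n4.key = true  [terminal]
8. n5.idx = "mx"  ["mx"]
9. n6.live = false  [terminal]
10. n7.key = 6  [terminal]
11. n8.key = -6  [terminal]
12. n5.hot = 30  [b₀.key + b₁.key + 30]
13. n9.wid = false  [d.key == false]
14. n9.mk = 22  [D.hot - 8]
15. n10.hot = "zv"  ["zv"]
16. n10.lim = "pp"  ["pp"]
17. n11.key = true  [terminal]
18. n10.pre = -3  [len(B.hot) - 5]
19. n10.acc = 15  [len(B.lim) + 13]
20. n9.idx = 7  [B.pre + E.mk - 12]
21. n3.live = true  [D.hot > 29]
22. n3.off = 23  [E.idx + D.hot - 14]
23. n1.pre = 6  [C.off - 17]
24. n1.acc = 28  [(if C.live then C.off else b.key) + 5]
25. n0.depth = 25  [(if S.env then B.pre else B.acc) + 19]

25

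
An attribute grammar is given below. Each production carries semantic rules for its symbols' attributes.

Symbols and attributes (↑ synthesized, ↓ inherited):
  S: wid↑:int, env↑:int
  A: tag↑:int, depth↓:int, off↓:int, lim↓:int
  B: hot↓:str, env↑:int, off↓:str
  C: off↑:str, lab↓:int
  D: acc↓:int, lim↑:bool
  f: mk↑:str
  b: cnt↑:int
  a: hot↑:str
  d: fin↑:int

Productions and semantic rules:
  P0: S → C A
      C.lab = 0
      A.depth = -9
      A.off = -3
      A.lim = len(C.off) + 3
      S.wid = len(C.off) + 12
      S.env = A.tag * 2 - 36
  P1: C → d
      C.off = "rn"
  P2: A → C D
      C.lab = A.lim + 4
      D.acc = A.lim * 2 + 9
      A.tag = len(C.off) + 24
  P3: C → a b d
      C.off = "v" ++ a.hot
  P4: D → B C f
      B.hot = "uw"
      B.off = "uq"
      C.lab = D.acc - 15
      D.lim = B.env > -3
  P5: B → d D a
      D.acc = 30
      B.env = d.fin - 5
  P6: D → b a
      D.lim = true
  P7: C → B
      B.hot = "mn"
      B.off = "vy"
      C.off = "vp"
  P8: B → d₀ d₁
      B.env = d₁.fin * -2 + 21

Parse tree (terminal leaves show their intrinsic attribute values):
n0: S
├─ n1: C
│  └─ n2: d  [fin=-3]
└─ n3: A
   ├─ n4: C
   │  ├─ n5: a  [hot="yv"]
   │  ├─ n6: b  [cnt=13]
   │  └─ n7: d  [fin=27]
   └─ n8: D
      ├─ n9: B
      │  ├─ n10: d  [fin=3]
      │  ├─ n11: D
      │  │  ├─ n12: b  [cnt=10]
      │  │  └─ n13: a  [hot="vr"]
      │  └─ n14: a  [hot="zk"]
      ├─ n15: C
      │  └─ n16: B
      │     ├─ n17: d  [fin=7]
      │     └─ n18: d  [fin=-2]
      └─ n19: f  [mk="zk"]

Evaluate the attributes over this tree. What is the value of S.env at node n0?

18

1. n1.lab = 0  [0]
2. n2.fin = -3  [terminal]
3. n1.off = "rn"  ["rn"]
4. n3.depth = -9  [-9]
5. n3.off = -3  [-3]
6. n3.lim = 5  [len(C.off) + 3]
7. n4.lab = 9  [A.lim + 4]
8. n5.hot = "yv"  [terminal]
9. n6.cnt = 13  [terminal]
10. n7.fin = 27  [terminal]
11. n4.off = "vyv"  ["v" ++ a.hot]
12. n8.acc = 19  [A.lim * 2 + 9]
13. n9.hot = "uw"  ["uw"]
14. n9.off = "uq"  ["uq"]
15. n10.fin = 3  [terminal]
16. n11.acc = 30  [30]
17. n12.cnt = 10  [terminal]
18. n13.hot = "vr"  [terminal]
19. n11.lim = true  [true]
20. n14.hot = "zk"  [terminal]
21. n9.env = -2  [d.fin - 5]
22. n15.lab = 4  [D.acc - 15]
23. n16.hot = "mn"  ["mn"]
24. n16.off = "vy"  ["vy"]
25. n17.fin = 7  [terminal]
26. n18.fin = -2  [terminal]
27. n16.env = 25  [d₁.fin * -2 + 21]
28. n15.off = "vp"  ["vp"]
29. n19.mk = "zk"  [terminal]
30. n8.lim = true  [B.env > -3]
31. n3.tag = 27  [len(C.off) + 24]
32. n0.wid = 14  [len(C.off) + 12]
33. n0.env = 18  [A.tag * 2 - 36]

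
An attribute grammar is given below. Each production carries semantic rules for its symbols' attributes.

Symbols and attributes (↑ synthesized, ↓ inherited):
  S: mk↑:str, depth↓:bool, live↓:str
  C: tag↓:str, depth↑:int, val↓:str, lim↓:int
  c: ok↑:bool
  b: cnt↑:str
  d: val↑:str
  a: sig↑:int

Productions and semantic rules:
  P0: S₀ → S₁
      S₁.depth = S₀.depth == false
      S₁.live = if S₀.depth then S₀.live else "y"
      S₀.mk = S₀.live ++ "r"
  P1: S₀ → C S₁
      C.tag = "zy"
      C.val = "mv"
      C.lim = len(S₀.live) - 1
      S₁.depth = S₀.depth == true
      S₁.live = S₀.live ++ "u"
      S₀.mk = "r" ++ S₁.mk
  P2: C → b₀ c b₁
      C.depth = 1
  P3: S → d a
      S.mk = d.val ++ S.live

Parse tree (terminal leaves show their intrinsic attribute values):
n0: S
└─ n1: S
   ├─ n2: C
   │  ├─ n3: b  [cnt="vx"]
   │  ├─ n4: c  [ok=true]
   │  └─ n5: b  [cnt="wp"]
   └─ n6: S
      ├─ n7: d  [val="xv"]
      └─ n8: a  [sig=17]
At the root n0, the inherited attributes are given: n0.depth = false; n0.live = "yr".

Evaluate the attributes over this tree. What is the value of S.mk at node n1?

"rxvyu"

1. n0.depth = false  [given at root]
2. n0.live = "yr"  [given at root]
3. n1.depth = true  [S₀.depth == false]
4. n1.live = "y"  [if S₀.depth then S₀.live else "y"]
5. n2.tag = "zy"  ["zy"]
6. n2.val = "mv"  ["mv"]
7. n2.lim = 0  [len(S₀.live) - 1]
8. n3.cnt = "vx"  [terminal]
9. n4.ok = true  [terminal]
10. n5.cnt = "wp"  [terminal]
11. n2.depth = 1  [1]
12. n6.depth = true  [S₀.depth == true]
13. n6.live = "yu"  [S₀.live ++ "u"]
14. n7.val = "xv"  [terminal]
15. n8.sig = 17  [terminal]
16. n6.mk = "xvyu"  [d.val ++ S.live]
17. n1.mk = "rxvyu"  ["r" ++ S₁.mk]
18. n0.mk = "yrr"  [S₀.live ++ "r"]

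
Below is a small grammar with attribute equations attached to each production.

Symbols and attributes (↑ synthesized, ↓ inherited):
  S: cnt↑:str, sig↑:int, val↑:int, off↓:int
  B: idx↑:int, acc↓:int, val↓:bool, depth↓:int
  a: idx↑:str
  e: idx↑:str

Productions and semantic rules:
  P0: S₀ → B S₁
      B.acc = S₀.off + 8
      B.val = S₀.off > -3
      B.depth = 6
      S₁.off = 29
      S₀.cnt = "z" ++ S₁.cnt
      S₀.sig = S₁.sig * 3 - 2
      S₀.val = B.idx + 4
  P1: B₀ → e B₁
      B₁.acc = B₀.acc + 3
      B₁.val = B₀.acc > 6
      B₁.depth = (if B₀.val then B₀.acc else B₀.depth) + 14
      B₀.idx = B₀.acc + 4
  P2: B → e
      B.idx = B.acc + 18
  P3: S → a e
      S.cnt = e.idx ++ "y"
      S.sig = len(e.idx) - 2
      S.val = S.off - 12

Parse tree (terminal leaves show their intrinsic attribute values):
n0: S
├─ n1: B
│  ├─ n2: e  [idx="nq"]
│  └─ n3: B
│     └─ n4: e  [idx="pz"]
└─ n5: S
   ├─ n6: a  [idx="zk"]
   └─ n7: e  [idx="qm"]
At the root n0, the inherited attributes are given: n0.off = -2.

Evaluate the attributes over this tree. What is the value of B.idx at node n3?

27

1. n0.off = -2  [given at root]
2. n1.acc = 6  [S₀.off + 8]
3. n1.val = true  [S₀.off > -3]
4. n1.depth = 6  [6]
5. n2.idx = "nq"  [terminal]
6. n3.acc = 9  [B₀.acc + 3]
7. n3.val = false  [B₀.acc > 6]
8. n3.depth = 20  [(if B₀.val then B₀.acc else B₀.depth) + 14]
9. n4.idx = "pz"  [terminal]
10. n3.idx = 27  [B.acc + 18]
11. n1.idx = 10  [B₀.acc + 4]
12. n5.off = 29  [29]
13. n6.idx = "zk"  [terminal]
14. n7.idx = "qm"  [terminal]
15. n5.cnt = "qmy"  [e.idx ++ "y"]
16. n5.sig = 0  [len(e.idx) - 2]
17. n5.val = 17  [S.off - 12]
18. n0.cnt = "zqmy"  ["z" ++ S₁.cnt]
19. n0.sig = -2  [S₁.sig * 3 - 2]
20. n0.val = 14  [B.idx + 4]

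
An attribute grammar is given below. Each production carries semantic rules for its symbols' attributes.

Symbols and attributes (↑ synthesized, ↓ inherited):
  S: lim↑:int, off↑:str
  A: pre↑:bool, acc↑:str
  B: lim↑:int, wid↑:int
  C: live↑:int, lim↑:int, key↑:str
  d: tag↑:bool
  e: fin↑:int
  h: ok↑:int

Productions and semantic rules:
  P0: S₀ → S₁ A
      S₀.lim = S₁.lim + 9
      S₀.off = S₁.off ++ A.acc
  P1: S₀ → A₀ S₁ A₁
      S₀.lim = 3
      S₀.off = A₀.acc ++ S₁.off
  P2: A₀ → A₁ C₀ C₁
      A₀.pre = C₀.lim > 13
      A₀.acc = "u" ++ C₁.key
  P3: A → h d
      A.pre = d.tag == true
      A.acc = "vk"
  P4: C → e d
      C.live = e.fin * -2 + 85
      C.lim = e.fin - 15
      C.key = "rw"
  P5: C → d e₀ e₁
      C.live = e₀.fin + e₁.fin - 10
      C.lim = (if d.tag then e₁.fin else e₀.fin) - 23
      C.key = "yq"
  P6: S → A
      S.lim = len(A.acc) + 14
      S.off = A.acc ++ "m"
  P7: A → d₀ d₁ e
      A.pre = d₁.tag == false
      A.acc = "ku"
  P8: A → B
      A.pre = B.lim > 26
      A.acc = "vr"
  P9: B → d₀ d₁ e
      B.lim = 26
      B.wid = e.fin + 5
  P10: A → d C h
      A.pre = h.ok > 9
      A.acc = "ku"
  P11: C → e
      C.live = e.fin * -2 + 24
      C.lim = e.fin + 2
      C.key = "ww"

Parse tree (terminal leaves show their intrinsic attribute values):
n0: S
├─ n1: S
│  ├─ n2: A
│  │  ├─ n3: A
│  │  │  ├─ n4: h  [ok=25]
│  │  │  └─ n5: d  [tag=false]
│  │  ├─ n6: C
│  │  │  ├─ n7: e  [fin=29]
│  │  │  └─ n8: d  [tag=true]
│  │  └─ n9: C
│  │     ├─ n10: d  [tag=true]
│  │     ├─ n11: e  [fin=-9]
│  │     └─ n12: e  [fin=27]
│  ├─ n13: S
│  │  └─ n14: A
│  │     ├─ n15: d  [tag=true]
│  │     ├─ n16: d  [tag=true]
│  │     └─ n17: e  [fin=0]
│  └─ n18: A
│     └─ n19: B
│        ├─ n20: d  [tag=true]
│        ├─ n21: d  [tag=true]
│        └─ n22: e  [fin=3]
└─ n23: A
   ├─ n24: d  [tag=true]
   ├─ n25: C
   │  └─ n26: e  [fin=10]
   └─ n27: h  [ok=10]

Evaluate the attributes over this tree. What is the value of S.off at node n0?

"uyqkumku"

1. n4.ok = 25  [terminal]
2. n5.tag = false  [terminal]
3. n3.pre = false  [d.tag == true]
4. n3.acc = "vk"  ["vk"]
5. n7.fin = 29  [terminal]
6. n8.tag = true  [terminal]
7. n6.live = 27  [e.fin * -2 + 85]
8. n6.lim = 14  [e.fin - 15]
9. n6.key = "rw"  ["rw"]
10. n10.tag = true  [terminal]
11. n11.fin = -9  [terminal]
12. n12.fin = 27  [terminal]
13. n9.live = 8  [e₀.fin + e₁.fin - 10]
14. n9.lim = 4  [(if d.tag then e₁.fin else e₀.fin) - 23]
15. n9.key = "yq"  ["yq"]
16. n2.pre = true  [C₀.lim > 13]
17. n2.acc = "uyq"  ["u" ++ C₁.key]
18. n15.tag = true  [terminal]
19. n16.tag = true  [terminal]
20. n17.fin = 0  [terminal]
21. n14.pre = false  [d₁.tag == false]
22. n14.acc = "ku"  ["ku"]
23. n13.lim = 16  [len(A.acc) + 14]
24. n13.off = "kum"  [A.acc ++ "m"]
25. n20.tag = true  [terminal]
26. n21.tag = true  [terminal]
27. n22.fin = 3  [terminal]
28. n19.lim = 26  [26]
29. n19.wid = 8  [e.fin + 5]
30. n18.pre = false  [B.lim > 26]
31. n18.acc = "vr"  ["vr"]
32. n1.lim = 3  [3]
33. n1.off = "uyqkum"  [A₀.acc ++ S₁.off]
34. n24.tag = true  [terminal]
35. n26.fin = 10  [terminal]
36. n25.live = 4  [e.fin * -2 + 24]
37. n25.lim = 12  [e.fin + 2]
38. n25.key = "ww"  ["ww"]
39. n27.ok = 10  [terminal]
40. n23.pre = true  [h.ok > 9]
41. n23.acc = "ku"  ["ku"]
42. n0.lim = 12  [S₁.lim + 9]
43. n0.off = "uyqkumku"  [S₁.off ++ A.acc]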